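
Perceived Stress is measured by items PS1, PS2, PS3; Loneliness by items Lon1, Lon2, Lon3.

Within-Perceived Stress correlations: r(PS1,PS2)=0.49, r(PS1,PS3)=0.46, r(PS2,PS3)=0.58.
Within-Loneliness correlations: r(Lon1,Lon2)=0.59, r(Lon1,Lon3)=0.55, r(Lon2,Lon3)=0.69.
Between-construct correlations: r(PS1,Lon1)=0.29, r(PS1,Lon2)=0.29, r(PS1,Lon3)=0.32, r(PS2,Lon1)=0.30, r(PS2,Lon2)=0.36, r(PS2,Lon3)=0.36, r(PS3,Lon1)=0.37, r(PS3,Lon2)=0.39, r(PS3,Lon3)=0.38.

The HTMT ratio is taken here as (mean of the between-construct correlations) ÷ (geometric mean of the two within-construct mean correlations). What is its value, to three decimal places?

0.610

Mean between = 3.06/9 = 0.3400.
Mean within-PS = 1.53/3 = 0.5100; mean within-Lon = 1.83/3 = 0.6100.
Geometric mean = √(0.5100 × 0.6100) = 0.5578.
HTMT = 0.3400 / 0.5578 = 0.610.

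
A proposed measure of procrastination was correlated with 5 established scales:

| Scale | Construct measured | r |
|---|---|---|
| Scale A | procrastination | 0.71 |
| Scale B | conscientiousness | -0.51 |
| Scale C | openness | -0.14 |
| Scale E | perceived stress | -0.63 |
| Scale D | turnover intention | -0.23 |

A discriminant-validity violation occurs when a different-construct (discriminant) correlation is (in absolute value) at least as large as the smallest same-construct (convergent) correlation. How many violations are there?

0

Convergent (same construct = procrastination): Scale A.
Smallest convergent = 0.71. Discriminant |r|: 0.51, 0.14, 0.63, 0.23; count ≥ 0.71 → 0.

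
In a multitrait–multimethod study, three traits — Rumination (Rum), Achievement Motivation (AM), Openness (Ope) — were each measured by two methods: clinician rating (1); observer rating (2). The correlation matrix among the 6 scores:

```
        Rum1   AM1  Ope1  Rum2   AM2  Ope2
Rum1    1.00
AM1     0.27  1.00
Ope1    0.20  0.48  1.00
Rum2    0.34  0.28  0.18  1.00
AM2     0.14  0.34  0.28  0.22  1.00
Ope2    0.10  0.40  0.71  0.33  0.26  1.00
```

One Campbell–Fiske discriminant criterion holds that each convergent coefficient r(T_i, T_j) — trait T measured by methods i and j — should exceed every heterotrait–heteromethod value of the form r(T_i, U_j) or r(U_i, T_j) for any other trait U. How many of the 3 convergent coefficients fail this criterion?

Convergent coefficients and their comparison sets:
Rum (methods 1·2): 0.34 vs {0.14, 0.28, 0.10, 0.18} → pass.
AM (methods 1·2): 0.34 vs {0.28, 0.14, 0.40, 0.28} → fail.
Ope (methods 1·2): 0.71 vs {0.18, 0.10, 0.28, 0.40} → pass.
1 of 3 fail.

1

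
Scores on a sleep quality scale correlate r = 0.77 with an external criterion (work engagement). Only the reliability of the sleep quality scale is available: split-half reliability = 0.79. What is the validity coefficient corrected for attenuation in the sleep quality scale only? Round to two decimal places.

0.87

Single correction: r_c = r_obs / √r_xx = 0.77 / √0.79 = 0.77 / 0.8888 ≈ 0.87.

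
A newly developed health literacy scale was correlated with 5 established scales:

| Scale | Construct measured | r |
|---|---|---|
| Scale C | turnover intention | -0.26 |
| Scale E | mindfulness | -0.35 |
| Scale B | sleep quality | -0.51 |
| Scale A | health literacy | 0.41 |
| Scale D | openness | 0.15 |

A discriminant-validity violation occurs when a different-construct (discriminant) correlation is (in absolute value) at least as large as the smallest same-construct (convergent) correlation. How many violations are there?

1

Convergent (same construct = health literacy): Scale A.
Smallest convergent = 0.41. Discriminant |r|: 0.26, 0.35, 0.51, 0.15; count ≥ 0.41 → 1.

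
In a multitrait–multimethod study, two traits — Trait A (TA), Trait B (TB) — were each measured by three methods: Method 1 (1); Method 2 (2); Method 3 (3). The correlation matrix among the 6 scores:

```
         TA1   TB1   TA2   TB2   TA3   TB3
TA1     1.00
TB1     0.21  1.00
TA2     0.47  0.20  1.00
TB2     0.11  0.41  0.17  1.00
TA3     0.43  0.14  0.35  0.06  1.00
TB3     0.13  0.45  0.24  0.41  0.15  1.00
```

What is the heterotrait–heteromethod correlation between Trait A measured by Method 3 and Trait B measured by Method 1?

Different traits and methods: r(TA3, TB1) = 0.14.

0.14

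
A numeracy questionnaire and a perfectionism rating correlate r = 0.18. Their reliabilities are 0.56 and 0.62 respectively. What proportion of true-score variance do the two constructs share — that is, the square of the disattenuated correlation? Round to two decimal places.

Disattenuated r = 0.18 / √(0.56 × 0.62) = 0.18 / 0.5892 = 0.3055.
Shared true-score variance = 0.3055² = 0.0933 ≈ 0.09.

0.09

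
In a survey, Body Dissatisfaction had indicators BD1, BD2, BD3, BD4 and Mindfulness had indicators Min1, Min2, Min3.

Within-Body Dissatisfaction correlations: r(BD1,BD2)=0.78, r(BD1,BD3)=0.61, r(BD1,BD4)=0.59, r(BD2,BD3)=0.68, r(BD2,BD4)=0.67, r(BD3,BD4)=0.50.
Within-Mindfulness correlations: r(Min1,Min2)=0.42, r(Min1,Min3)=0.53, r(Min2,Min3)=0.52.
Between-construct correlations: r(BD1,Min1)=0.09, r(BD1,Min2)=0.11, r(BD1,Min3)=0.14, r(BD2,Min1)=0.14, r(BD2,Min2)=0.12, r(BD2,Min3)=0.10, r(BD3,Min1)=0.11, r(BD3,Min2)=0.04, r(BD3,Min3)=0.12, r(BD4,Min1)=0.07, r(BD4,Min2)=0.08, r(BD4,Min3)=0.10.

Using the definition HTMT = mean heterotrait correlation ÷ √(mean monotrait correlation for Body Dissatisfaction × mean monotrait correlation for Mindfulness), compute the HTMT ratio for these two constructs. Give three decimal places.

Between-construct mean = 1.22/12 = 0.1017.
Mean within-BD = 3.83/6 = 0.6383; mean within-Min = 1.47/3 = 0.4900.
Geometric mean = √(0.6383 × 0.4900) = 0.5593.
HTMT = 0.1017 / 0.5593 = 0.182.

0.182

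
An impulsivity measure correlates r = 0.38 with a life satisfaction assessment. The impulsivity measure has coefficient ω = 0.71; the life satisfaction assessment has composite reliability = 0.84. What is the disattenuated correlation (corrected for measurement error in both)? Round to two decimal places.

r_true = r_obs / √(r_xx · r_yy) = 0.38 / √(0.71 × 0.84) = 0.38 / √0.5964 = 0.38 / 0.7723 ≈ 0.49.

0.49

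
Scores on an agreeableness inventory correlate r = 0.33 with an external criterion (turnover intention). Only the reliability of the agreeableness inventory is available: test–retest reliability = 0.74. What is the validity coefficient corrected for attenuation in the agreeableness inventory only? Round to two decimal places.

Single correction: r_c = r_obs / √r_xx = 0.33 / √0.74 = 0.33 / 0.8602 ≈ 0.38.

0.38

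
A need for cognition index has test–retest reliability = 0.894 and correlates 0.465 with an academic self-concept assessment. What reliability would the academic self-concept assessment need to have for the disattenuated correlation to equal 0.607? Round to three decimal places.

r_true = r_obs / √(r_xx · r_yy) ⇒ 0.607 = 0.465 / √(0.894 · r_yy).
√(0.894 · r_yy) = 0.465 / 0.607 = 0.7661; 0.894 · r_yy = 0.5869; r_yy = 0.5869 / 0.894 ≈ 0.656.

0.656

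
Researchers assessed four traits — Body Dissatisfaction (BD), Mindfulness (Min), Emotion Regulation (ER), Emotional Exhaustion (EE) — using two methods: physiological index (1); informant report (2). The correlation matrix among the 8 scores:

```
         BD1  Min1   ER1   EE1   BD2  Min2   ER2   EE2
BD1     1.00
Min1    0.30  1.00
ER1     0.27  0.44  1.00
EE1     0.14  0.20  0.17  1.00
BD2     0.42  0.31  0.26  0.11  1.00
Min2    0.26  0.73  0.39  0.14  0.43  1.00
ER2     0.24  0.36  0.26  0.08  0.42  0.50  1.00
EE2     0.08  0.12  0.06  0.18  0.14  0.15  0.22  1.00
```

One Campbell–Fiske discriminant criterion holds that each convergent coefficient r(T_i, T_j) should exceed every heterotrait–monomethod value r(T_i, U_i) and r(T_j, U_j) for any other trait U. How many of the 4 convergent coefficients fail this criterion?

3

Checking each validity diagonal entry against its comparison values:
BD (methods 1·2): 0.42 vs {0.30, 0.43, 0.27, 0.42, 0.14, 0.14} → fail.
Min (methods 1·2): 0.73 vs {0.30, 0.43, 0.44, 0.50, 0.20, 0.15} → pass.
ER (methods 1·2): 0.26 vs {0.27, 0.42, 0.44, 0.50, 0.17, 0.22} → fail.
EE (methods 1·2): 0.18 vs {0.14, 0.14, 0.20, 0.15, 0.17, 0.22} → fail.
3 of 4 fail.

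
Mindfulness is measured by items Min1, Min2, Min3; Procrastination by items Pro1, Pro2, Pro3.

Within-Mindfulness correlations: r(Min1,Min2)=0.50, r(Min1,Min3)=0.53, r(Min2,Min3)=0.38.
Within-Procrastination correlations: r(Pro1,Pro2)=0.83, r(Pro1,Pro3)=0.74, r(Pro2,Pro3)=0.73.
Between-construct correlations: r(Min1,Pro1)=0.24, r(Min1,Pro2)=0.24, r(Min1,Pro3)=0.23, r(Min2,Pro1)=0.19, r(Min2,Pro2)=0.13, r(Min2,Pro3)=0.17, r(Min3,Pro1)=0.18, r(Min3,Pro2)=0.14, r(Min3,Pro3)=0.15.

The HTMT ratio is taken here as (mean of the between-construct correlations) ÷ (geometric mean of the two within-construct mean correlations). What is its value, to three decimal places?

Between-construct mean = 1.67/9 = 0.1856.
Mean within-Min = 1.41/3 = 0.4700; mean within-Pro = 2.30/3 = 0.7667.
Geometric mean = √(0.4700 × 0.7667) = 0.6003.
HTMT = 0.1856 / 0.6003 = 0.309.

0.309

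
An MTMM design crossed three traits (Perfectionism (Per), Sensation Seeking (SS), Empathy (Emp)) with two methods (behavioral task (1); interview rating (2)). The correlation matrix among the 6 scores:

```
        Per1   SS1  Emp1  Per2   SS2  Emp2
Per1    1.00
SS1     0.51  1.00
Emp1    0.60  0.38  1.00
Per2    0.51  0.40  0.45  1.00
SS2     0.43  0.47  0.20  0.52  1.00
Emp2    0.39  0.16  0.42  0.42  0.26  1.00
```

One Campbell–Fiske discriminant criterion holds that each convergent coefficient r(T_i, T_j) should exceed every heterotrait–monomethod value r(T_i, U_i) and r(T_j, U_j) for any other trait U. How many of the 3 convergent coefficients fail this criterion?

Checking each validity diagonal entry against its comparison values:
Per (methods 1·2): 0.51 vs {0.51, 0.52, 0.60, 0.42} → fail.
SS (methods 1·2): 0.47 vs {0.51, 0.52, 0.38, 0.26} → fail.
Emp (methods 1·2): 0.42 vs {0.60, 0.42, 0.38, 0.26} → fail.
3 of 3 fail.

3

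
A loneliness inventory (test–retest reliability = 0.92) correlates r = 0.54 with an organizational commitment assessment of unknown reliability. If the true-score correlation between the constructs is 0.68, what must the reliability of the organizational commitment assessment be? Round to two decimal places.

0.69

r_true = r_obs / √(r_xx · r_yy) ⇒ 0.68 = 0.54 / √(0.92 · r_yy).
√(0.92 · r_yy) = 0.54 / 0.68 = 0.7941; 0.92 · r_yy = 0.6306; r_yy = 0.6306 / 0.92 ≈ 0.69.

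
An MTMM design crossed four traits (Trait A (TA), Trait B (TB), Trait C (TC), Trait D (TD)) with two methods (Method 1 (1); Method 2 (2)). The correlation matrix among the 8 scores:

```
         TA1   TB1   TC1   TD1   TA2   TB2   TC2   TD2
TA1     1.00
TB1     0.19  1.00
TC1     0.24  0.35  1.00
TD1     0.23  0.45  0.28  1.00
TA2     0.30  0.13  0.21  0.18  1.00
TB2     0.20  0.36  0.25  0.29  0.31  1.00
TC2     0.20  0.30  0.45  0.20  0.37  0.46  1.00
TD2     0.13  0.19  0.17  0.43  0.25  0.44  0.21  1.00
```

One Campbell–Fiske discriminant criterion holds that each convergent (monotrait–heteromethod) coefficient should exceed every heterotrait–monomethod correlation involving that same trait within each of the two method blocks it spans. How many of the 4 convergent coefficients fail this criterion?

Convergent coefficients and their comparison sets:
TA (methods 1·2): 0.30 vs {0.19, 0.31, 0.24, 0.37, 0.23, 0.25} → fail.
TB (methods 1·2): 0.36 vs {0.19, 0.31, 0.35, 0.46, 0.45, 0.44} → fail.
TC (methods 1·2): 0.45 vs {0.24, 0.37, 0.35, 0.46, 0.28, 0.21} → fail.
TD (methods 1·2): 0.43 vs {0.23, 0.25, 0.45, 0.44, 0.28, 0.21} → fail.
4 of 4 fail.

4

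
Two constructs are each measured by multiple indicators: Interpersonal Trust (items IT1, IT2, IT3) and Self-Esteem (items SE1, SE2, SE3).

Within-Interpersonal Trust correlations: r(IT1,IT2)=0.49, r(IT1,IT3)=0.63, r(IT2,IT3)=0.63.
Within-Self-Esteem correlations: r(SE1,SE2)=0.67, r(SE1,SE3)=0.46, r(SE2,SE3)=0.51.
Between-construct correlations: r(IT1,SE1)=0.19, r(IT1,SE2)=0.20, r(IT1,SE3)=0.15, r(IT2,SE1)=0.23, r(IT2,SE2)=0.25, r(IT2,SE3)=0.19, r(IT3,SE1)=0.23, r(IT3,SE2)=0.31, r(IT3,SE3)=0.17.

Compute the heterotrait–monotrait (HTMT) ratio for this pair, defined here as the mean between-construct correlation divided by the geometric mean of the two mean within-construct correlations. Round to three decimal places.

0.378

Mean heterotrait r = 1.92/9 = 0.2133.
Mean within-IT = 1.75/3 = 0.5833; mean within-SE = 1.64/3 = 0.5467.
Geometric mean = √(0.5833 × 0.5467) = 0.5647.
HTMT = 0.2133 / 0.5647 = 0.378.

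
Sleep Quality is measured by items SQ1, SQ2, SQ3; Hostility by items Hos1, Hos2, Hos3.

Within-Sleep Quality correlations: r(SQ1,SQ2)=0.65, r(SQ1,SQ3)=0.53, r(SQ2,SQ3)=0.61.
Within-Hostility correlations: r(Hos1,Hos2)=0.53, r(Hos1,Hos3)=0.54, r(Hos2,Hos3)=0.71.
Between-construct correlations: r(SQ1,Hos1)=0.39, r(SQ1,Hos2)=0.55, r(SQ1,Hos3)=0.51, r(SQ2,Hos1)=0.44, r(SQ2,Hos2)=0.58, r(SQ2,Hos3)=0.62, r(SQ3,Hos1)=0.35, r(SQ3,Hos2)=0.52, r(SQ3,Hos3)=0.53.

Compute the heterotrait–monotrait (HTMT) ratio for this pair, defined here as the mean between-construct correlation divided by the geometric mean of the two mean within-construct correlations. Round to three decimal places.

Mean between = 4.49/9 = 0.4989.
Mean within-SQ = 1.79/3 = 0.5967; mean within-Hos = 1.78/3 = 0.5933.
Geometric mean = √(0.5967 × 0.5933) = 0.5950.
HTMT = 0.4989 / 0.5950 = 0.838.

0.838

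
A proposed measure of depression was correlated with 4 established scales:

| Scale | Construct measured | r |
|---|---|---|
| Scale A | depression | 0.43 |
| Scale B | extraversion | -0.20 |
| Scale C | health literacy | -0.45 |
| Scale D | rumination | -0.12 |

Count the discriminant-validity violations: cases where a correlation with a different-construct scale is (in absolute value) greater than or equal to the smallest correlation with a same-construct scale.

1

Convergent (same construct = depression): Scale A.
Smallest convergent = 0.43. Discriminant |r|: 0.20, 0.45, 0.12; count ≥ 0.43 → 1.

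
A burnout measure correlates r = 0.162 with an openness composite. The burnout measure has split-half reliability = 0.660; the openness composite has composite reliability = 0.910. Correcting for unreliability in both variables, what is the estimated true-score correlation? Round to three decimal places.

r_true = r_obs / √(r_xx · r_yy) = 0.162 / √(0.660 × 0.910) = 0.162 / √0.600600 = 0.162 / 0.7750 ≈ 0.209.

0.209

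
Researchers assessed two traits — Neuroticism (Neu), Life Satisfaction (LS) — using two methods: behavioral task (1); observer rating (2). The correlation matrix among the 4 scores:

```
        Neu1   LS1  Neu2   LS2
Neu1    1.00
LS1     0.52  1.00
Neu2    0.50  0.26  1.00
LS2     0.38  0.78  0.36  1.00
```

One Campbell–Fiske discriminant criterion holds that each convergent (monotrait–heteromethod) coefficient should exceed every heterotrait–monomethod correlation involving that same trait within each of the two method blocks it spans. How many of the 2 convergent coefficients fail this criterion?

1

Each convergent coefficient versus the relevant comparison correlations:
Neu (methods 1·2): 0.50 vs {0.52, 0.36} → fail.
LS (methods 1·2): 0.78 vs {0.52, 0.36} → pass.
1 of 2 fail.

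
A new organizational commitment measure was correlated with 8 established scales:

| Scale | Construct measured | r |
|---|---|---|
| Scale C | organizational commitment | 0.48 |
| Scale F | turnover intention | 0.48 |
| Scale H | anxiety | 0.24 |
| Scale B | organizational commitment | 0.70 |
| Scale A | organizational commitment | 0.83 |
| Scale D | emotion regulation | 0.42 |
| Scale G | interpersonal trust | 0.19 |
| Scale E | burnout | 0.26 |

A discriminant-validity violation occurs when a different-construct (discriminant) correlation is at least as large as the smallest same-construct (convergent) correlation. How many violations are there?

Convergent (same construct = organizational commitment): Scale C, Scale B, Scale A.
Smallest convergent = 0.48. Discriminant values: 0.48, 0.24, 0.42, 0.19, 0.26; count ≥ 0.48 → 1.

1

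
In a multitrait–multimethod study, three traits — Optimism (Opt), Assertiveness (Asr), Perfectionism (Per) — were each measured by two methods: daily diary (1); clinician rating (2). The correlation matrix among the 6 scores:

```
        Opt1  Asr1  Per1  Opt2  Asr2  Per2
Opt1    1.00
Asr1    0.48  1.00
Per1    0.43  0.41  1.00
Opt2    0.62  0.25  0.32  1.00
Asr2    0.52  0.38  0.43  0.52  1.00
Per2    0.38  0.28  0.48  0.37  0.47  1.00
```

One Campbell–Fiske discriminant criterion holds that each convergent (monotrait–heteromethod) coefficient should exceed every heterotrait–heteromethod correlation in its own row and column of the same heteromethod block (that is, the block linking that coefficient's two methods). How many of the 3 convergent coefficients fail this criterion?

Checking each validity diagonal entry against its comparison values:
Opt (methods 1·2): 0.62 vs {0.52, 0.25, 0.38, 0.32} → pass.
Asr (methods 1·2): 0.38 vs {0.25, 0.52, 0.28, 0.43} → fail.
Per (methods 1·2): 0.48 vs {0.32, 0.38, 0.43, 0.28} → pass.
1 of 3 fail.

1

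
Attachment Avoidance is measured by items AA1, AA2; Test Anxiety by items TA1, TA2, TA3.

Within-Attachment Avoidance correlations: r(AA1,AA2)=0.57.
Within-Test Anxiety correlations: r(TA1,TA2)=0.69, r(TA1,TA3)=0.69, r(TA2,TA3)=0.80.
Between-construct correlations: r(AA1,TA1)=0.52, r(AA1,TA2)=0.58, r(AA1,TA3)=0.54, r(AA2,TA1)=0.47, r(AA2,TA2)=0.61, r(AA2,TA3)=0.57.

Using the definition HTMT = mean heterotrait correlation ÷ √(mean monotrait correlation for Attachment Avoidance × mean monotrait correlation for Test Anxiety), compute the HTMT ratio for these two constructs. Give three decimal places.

Mean between = 3.29/6 = 0.5483.
Mean within-AA = 0.57/1 = 0.5700; mean within-TA = 2.18/3 = 0.7267.
Geometric mean = √(0.5700 × 0.7267) = 0.6436.
HTMT = 0.5483 / 0.6436 = 0.852.

0.852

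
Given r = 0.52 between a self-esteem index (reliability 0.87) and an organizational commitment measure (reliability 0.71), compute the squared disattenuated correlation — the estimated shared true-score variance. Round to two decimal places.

0.44

Disattenuated r = 0.52 / √(0.87 × 0.71) = 0.52 / 0.7859 = 0.6617.
Shared true-score variance = 0.6617² = 0.4378 ≈ 0.44.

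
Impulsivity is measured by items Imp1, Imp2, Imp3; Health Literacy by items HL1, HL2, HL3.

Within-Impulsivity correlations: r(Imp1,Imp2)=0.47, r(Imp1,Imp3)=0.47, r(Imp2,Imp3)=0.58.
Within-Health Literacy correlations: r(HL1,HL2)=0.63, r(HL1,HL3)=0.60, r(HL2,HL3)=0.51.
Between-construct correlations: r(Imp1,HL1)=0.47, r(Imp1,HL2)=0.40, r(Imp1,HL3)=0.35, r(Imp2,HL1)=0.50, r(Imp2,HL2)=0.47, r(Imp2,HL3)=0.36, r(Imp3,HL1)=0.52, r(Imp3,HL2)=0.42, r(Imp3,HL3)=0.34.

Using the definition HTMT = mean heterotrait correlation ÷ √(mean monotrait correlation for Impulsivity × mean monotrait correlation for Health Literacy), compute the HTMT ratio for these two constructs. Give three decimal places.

Between-construct mean = 3.83/9 = 0.4256.
Mean within-Imp = 1.52/3 = 0.5067; mean within-HL = 1.74/3 = 0.5800.
Geometric mean = √(0.5067 × 0.5800) = 0.5421.
HTMT = 0.4256 / 0.5421 = 0.785.

0.785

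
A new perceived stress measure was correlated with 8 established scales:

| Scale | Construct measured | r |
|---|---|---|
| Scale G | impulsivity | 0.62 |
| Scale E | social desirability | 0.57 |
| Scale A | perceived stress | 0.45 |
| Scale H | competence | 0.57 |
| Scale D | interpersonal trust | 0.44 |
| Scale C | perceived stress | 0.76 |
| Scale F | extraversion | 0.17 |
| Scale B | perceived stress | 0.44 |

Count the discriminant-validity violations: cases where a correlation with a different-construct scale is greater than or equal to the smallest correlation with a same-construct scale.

Convergent (same construct = perceived stress): Scale A, Scale C, Scale B.
Smallest convergent = 0.44. Discriminant values: 0.62, 0.57, 0.57, 0.44, 0.17; count ≥ 0.44 → 4.

4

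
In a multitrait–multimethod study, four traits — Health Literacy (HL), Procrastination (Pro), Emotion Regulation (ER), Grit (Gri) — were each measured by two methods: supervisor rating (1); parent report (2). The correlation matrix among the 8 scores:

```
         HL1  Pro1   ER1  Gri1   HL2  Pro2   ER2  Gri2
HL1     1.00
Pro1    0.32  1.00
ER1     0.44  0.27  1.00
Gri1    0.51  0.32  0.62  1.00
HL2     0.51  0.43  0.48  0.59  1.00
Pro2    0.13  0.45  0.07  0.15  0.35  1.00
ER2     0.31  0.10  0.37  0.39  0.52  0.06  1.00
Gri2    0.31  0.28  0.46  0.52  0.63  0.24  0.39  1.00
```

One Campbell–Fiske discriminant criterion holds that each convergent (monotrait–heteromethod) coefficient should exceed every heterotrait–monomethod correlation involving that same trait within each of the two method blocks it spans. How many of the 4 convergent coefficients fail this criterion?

3

Checking each validity diagonal entry against its comparison values:
HL (methods 1·2): 0.51 vs {0.32, 0.35, 0.44, 0.52, 0.51, 0.63} → fail.
Pro (methods 1·2): 0.45 vs {0.32, 0.35, 0.27, 0.06, 0.32, 0.24} → pass.
ER (methods 1·2): 0.37 vs {0.44, 0.52, 0.27, 0.06, 0.62, 0.39} → fail.
Gri (methods 1·2): 0.52 vs {0.51, 0.63, 0.32, 0.24, 0.62, 0.39} → fail.
3 of 4 fail.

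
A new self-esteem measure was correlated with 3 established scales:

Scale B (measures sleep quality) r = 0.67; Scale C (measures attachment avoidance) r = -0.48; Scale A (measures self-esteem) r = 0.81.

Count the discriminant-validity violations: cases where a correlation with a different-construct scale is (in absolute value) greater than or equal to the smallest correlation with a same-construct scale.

0

Convergent (same construct = self-esteem): Scale A.
Smallest convergent = 0.81. Discriminant |r|: 0.67, 0.48; count ≥ 0.81 → 0.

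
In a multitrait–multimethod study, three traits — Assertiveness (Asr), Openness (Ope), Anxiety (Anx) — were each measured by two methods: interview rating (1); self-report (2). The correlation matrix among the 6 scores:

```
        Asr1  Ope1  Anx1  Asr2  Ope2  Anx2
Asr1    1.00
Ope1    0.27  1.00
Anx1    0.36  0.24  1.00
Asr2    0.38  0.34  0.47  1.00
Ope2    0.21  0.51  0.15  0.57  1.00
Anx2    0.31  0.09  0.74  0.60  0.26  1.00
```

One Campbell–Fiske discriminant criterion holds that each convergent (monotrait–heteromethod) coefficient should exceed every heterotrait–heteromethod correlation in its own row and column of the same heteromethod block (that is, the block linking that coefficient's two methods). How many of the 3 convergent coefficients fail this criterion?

Each convergent coefficient versus the relevant comparison correlations:
Asr (methods 1·2): 0.38 vs {0.21, 0.34, 0.31, 0.47} → fail.
Ope (methods 1·2): 0.51 vs {0.34, 0.21, 0.09, 0.15} → pass.
Anx (methods 1·2): 0.74 vs {0.47, 0.31, 0.15, 0.09} → pass.
1 of 3 fail.

1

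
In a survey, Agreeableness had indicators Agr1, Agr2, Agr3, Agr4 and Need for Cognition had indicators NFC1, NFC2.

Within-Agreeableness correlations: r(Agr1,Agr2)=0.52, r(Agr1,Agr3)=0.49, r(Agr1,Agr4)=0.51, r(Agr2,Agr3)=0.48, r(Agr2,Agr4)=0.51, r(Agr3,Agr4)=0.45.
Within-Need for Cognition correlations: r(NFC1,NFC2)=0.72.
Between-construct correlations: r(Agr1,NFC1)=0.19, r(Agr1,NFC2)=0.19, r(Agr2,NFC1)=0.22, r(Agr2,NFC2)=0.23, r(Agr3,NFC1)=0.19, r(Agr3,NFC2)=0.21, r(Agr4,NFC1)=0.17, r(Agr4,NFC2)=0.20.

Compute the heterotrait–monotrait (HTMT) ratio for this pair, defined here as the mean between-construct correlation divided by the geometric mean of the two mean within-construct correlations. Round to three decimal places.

Mean between = 1.60/8 = 0.2000.
Mean within-Agr = 2.96/6 = 0.4933; mean within-NFC = 0.72/1 = 0.7200.
Geometric mean = √(0.4933 × 0.7200) = 0.5960.
HTMT = 0.2000 / 0.5960 = 0.336.

0.336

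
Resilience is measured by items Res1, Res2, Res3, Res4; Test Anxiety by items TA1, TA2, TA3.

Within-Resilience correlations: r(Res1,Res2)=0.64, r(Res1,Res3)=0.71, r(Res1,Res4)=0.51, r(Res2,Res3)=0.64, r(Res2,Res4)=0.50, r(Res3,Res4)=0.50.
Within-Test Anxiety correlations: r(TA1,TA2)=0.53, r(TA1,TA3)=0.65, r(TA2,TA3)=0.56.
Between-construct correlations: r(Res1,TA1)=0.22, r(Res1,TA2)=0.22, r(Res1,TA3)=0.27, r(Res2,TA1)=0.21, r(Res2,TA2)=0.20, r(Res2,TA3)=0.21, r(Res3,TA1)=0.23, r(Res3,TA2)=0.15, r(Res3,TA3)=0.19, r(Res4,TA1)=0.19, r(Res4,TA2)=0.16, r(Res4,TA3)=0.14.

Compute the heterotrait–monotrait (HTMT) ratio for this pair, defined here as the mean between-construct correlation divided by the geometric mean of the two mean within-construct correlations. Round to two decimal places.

0.34

Between-construct mean = 2.39/12 = 0.1992.
Mean within-Res = 3.50/6 = 0.5833; mean within-TA = 1.74/3 = 0.5800.
Geometric mean = √(0.5833 × 0.5800) = 0.5816.
HTMT = 0.1992 / 0.5816 = 0.34.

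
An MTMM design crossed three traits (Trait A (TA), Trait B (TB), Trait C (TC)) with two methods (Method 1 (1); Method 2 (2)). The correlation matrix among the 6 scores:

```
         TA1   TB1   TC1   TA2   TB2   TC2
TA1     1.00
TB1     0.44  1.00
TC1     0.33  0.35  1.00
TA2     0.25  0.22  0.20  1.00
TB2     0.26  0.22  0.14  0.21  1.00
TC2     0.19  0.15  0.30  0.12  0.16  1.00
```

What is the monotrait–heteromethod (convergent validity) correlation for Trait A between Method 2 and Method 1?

0.25

Same trait (TA), different methods: r(TA2, TA1) = 0.25.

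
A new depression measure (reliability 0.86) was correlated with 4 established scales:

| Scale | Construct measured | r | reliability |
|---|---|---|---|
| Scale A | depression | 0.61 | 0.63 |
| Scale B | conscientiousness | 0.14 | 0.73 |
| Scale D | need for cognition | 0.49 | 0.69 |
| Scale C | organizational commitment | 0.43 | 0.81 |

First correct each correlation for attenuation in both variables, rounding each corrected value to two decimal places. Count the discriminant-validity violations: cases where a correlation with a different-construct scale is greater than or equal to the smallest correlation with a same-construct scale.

Disattenuated r (r / √(r_scale · r_new)):
  Scale A (conv): 0.61 / √(0.63·0.86) = 0.83
  Scale B (disc): 0.14 / √(0.73·0.86) = 0.18
  Scale D (disc): 0.49 / √(0.69·0.86) = 0.64
  Scale C (disc): 0.43 / √(0.81·0.86) = 0.52
Smallest convergent = 0.83. Discriminant values: 0.18, 0.64, 0.52; count ≥ 0.83 → 0.

0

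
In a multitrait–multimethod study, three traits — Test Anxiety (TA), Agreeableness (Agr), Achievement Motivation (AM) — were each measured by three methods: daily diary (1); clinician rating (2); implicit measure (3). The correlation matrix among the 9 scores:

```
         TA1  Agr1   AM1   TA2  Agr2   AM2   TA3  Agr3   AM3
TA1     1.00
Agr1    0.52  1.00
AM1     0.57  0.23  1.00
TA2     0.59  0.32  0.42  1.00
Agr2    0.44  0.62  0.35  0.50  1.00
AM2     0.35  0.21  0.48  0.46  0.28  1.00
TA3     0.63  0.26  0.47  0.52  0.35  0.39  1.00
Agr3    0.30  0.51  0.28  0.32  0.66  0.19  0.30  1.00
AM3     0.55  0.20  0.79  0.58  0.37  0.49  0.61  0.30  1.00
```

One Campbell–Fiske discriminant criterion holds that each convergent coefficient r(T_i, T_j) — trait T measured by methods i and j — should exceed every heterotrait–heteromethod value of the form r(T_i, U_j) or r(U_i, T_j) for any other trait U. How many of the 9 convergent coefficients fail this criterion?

2

Each convergent coefficient versus the relevant comparison correlations:
TA (methods 1·2): 0.59 vs {0.44, 0.32, 0.35, 0.42} → pass.
TA (methods 1·3): 0.63 vs {0.30, 0.26, 0.55, 0.47} → pass.
TA (methods 2·3): 0.52 vs {0.32, 0.35, 0.58, 0.39} → fail.
Agr (methods 1·2): 0.62 vs {0.32, 0.44, 0.21, 0.35} → pass.
Agr (methods 1·3): 0.51 vs {0.26, 0.30, 0.20, 0.28} → pass.
Agr (methods 2·3): 0.66 vs {0.35, 0.32, 0.37, 0.19} → pass.
AM (methods 1·2): 0.48 vs {0.42, 0.35, 0.35, 0.21} → pass.
AM (methods 1·3): 0.79 vs {0.47, 0.55, 0.28, 0.20} → pass.
AM (methods 2·3): 0.49 vs {0.39, 0.58, 0.19, 0.37} → fail.
2 of 9 fail.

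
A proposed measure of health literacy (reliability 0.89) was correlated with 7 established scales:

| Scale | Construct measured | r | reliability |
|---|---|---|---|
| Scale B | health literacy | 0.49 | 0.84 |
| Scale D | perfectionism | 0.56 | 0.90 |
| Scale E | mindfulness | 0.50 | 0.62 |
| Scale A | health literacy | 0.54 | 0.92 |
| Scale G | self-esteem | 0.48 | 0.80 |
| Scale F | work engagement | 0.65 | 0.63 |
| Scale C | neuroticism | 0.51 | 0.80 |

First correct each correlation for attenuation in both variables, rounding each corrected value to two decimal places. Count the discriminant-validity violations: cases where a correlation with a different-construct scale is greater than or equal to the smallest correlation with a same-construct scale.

5

Disattenuated r (r / √(r_scale · r_new)):
  Scale B (conv): 0.49 / √(0.84·0.89) = 0.57
  Scale D (disc): 0.56 / √(0.90·0.89) = 0.63
  Scale E (disc): 0.50 / √(0.62·0.89) = 0.67
  Scale A (conv): 0.54 / √(0.92·0.89) = 0.60
  Scale G (disc): 0.48 / √(0.80·0.89) = 0.57
  Scale F (disc): 0.65 / √(0.63·0.89) = 0.87
  Scale C (disc): 0.51 / √(0.80·0.89) = 0.60
Smallest convergent = 0.57. Discriminant values: 0.63, 0.67, 0.57, 0.87, 0.60; count ≥ 0.57 → 5.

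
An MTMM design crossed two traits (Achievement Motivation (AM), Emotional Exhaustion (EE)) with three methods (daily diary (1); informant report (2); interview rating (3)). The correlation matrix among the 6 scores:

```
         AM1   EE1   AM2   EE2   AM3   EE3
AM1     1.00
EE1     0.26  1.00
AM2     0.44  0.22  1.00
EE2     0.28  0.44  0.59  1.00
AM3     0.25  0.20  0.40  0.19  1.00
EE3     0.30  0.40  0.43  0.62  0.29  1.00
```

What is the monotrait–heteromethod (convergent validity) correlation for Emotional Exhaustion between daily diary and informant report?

Same trait (EE), different methods: r(EE1, EE2) = 0.44.

0.44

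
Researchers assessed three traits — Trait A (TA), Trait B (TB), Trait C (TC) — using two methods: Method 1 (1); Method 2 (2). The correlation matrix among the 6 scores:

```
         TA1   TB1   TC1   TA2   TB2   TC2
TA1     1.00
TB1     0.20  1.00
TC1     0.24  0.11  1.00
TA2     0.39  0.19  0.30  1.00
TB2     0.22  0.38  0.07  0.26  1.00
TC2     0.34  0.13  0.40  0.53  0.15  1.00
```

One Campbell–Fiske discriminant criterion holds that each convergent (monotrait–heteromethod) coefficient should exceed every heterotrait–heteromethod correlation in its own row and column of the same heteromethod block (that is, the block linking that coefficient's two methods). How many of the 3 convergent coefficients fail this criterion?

0

Each convergent coefficient versus the relevant comparison correlations:
TA (methods 1·2): 0.39 vs {0.22, 0.19, 0.34, 0.30} → pass.
TB (methods 1·2): 0.38 vs {0.19, 0.22, 0.13, 0.07} → pass.
TC (methods 1·2): 0.40 vs {0.30, 0.34, 0.07, 0.13} → pass.
0 of 3 fail.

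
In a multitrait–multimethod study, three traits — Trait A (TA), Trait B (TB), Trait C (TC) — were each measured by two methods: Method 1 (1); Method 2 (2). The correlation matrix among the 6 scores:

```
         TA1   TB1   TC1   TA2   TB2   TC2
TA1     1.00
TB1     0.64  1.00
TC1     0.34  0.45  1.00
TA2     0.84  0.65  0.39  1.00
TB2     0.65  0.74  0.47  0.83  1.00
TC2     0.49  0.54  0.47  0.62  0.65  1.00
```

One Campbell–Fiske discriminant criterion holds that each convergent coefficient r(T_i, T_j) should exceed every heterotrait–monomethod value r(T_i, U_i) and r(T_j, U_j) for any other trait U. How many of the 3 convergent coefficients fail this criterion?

2

Each convergent coefficient versus the relevant comparison correlations:
TA (methods 1·2): 0.84 vs {0.64, 0.83, 0.34, 0.62} → pass.
TB (methods 1·2): 0.74 vs {0.64, 0.83, 0.45, 0.65} → fail.
TC (methods 1·2): 0.47 vs {0.34, 0.62, 0.45, 0.65} → fail.
2 of 3 fail.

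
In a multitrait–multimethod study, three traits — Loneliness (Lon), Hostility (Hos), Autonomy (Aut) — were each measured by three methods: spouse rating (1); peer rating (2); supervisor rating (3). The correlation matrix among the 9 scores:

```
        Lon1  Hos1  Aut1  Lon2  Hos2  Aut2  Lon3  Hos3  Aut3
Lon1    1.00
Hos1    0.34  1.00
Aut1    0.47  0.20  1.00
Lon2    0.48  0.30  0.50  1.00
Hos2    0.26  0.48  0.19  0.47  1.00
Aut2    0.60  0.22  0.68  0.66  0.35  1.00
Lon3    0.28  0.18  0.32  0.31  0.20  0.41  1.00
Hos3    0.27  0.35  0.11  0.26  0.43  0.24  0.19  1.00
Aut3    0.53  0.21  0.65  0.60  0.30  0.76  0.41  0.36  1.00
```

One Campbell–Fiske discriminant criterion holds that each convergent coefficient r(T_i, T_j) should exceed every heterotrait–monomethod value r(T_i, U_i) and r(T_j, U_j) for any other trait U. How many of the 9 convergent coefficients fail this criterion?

Checking each validity diagonal entry against its comparison values:
Lon (methods 1·2): 0.48 vs {0.34, 0.47, 0.47, 0.66} → fail.
Lon (methods 1·3): 0.28 vs {0.34, 0.19, 0.47, 0.41} → fail.
Lon (methods 2·3): 0.31 vs {0.47, 0.19, 0.66, 0.41} → fail.
Hos (methods 1·2): 0.48 vs {0.34, 0.47, 0.20, 0.35} → pass.
Hos (methods 1·3): 0.35 vs {0.34, 0.19, 0.20, 0.36} → fail.
Hos (methods 2·3): 0.43 vs {0.47, 0.19, 0.35, 0.36} → fail.
Aut (methods 1·2): 0.68 vs {0.47, 0.66, 0.20, 0.35} → pass.
Aut (methods 1·3): 0.65 vs {0.47, 0.41, 0.20, 0.36} → pass.
Aut (methods 2·3): 0.76 vs {0.66, 0.41, 0.35, 0.36} → pass.
5 of 9 fail.

5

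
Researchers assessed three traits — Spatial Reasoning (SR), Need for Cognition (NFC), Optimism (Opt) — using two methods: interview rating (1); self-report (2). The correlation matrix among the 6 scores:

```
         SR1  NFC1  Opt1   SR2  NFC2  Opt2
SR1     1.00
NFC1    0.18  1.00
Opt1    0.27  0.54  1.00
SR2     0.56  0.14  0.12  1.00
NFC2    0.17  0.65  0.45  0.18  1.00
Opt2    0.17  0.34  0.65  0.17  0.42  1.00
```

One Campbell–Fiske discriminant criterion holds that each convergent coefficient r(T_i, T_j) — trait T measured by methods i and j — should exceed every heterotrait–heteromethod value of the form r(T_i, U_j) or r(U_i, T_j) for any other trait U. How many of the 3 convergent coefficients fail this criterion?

Each convergent coefficient versus the relevant comparison correlations:
SR (methods 1·2): 0.56 vs {0.17, 0.14, 0.17, 0.12} → pass.
NFC (methods 1·2): 0.65 vs {0.14, 0.17, 0.34, 0.45} → pass.
Opt (methods 1·2): 0.65 vs {0.12, 0.17, 0.45, 0.34} → pass.
0 of 3 fail.

0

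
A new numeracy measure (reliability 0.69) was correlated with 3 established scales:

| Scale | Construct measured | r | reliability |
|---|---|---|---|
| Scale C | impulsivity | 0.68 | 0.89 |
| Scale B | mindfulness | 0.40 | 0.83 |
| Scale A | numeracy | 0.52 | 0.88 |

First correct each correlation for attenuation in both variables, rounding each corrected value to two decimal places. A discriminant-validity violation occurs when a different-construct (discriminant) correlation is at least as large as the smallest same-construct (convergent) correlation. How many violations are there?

Disattenuated r (r / √(r_scale · r_new)):
  Scale C (disc): 0.68 / √(0.89·0.69) = 0.87
  Scale B (disc): 0.40 / √(0.83·0.69) = 0.53
  Scale A (conv): 0.52 / √(0.88·0.69) = 0.67
Smallest convergent = 0.67. Discriminant values: 0.87, 0.53; count ≥ 0.67 → 1.

1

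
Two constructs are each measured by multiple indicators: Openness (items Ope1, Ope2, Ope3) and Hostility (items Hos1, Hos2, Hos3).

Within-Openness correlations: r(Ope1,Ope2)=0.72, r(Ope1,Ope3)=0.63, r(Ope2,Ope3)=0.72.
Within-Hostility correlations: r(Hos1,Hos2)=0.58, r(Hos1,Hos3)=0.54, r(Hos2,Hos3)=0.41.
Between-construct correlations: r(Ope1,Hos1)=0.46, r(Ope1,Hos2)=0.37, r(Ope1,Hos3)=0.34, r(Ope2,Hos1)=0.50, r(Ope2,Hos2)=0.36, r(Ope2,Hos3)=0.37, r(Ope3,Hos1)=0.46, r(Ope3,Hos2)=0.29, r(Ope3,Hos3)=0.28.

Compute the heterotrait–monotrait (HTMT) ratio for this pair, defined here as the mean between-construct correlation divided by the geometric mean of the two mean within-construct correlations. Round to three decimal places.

Mean heterotrait r = 3.43/9 = 0.3811.
Mean within-Ope = 2.07/3 = 0.6900; mean within-Hos = 1.53/3 = 0.5100.
Geometric mean = √(0.6900 × 0.5100) = 0.5932.
HTMT = 0.3811 / 0.5932 = 0.642.

0.642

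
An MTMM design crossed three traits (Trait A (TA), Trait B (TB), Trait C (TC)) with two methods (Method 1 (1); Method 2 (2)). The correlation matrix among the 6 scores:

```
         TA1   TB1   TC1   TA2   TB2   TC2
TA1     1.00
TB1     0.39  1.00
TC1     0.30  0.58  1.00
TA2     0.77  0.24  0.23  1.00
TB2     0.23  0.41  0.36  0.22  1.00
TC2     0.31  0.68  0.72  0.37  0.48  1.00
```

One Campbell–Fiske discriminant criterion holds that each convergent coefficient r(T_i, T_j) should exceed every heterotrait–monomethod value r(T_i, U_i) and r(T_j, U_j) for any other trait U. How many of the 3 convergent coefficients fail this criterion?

1

Each convergent coefficient versus the relevant comparison correlations:
TA (methods 1·2): 0.77 vs {0.39, 0.22, 0.30, 0.37} → pass.
TB (methods 1·2): 0.41 vs {0.39, 0.22, 0.58, 0.48} → fail.
TC (methods 1·2): 0.72 vs {0.30, 0.37, 0.58, 0.48} → pass.
1 of 3 fail.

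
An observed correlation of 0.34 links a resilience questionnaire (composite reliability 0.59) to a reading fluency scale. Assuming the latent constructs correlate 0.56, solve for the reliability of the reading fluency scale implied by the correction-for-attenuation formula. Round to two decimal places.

r_true = r_obs / √(r_xx · r_yy) ⇒ 0.56 = 0.34 / √(0.59 · r_yy).
√(0.59 · r_yy) = 0.34 / 0.56 = 0.6071; 0.59 · r_yy = 0.3686; r_yy = 0.3686 / 0.59 ≈ 0.62.

0.62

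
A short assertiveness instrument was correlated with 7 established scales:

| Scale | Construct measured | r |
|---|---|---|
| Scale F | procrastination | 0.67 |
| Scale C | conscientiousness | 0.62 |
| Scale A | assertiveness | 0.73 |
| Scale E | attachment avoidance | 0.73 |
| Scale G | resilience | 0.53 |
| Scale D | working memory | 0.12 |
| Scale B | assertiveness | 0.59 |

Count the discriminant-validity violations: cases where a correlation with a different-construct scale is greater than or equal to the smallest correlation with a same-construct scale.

Convergent (same construct = assertiveness): Scale A, Scale B.
Smallest convergent = 0.59. Discriminant values: 0.67, 0.62, 0.73, 0.53, 0.12; count ≥ 0.59 → 3.

3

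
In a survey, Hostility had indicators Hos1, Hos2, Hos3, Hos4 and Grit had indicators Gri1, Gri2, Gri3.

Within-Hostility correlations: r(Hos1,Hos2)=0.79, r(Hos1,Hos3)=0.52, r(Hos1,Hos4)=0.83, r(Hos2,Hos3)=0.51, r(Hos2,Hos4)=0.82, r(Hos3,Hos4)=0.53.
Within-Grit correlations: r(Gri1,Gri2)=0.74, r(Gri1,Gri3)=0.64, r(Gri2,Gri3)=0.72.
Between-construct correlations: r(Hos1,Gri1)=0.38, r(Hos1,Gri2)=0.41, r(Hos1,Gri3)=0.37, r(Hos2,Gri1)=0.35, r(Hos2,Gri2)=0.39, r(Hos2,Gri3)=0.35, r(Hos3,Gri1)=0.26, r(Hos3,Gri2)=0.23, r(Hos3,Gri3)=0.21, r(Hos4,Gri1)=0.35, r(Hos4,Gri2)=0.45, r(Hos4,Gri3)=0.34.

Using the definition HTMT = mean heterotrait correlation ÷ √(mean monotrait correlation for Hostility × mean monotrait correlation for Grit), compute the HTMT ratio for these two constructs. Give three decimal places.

0.499

Mean between = 4.09/12 = 0.3408.
Mean within-Hos = 4.00/6 = 0.6667; mean within-Gri = 2.10/3 = 0.7000.
Geometric mean = √(0.6667 × 0.7000) = 0.6831.
HTMT = 0.3408 / 0.6831 = 0.499.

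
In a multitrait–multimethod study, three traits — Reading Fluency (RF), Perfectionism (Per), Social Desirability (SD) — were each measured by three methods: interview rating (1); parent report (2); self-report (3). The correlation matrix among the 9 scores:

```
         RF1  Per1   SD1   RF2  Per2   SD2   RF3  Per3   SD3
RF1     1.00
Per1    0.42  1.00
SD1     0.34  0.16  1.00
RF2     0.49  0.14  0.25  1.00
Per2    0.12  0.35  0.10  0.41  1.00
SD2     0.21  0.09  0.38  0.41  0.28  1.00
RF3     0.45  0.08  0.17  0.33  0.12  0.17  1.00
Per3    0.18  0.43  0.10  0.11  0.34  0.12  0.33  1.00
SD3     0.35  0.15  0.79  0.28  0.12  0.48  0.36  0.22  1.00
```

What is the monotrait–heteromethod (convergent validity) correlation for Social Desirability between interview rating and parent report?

0.38

Same trait (SD), different methods: r(SD1, SD2) = 0.38.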